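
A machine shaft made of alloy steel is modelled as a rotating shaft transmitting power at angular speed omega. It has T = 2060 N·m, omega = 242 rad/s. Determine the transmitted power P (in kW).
Model: a rotating shaft transmitting power at angular speed omega, so P = T·omega.
Substitute:
  P = 2060 × 242
  P = 498500 W
Convert: P = 498500 W = 498.5 kW
Final answer: P = 498.5 kW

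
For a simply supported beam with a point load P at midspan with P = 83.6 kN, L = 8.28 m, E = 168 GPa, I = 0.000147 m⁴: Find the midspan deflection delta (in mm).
Model: a simply supported beam with a point load P at midspan, so delta = (P·L^3) / (48·E·I).
Convert to SI units:
  P = 83.6 kN = 83600 N
  E = 168 GPa = 1.68 × 10¹¹ Pa
Substitute:
  delta = (83600 × 8.28^3) / (48 × (1.68 × 10¹¹) × 0.000147)
  delta = 0.04003 m
Convert: delta = 0.04003 m = 40.03 mm
Final answer: delta = 40.03 mm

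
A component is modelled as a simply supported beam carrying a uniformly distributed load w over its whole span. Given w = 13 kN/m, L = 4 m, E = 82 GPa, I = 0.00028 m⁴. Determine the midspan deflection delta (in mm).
Model: a simply supported beam carrying a uniformly distributed load w over its whole span, so delta = (5·w·L^4) / (384·E·I).
Convert to SI units:
  w = 13 kN/m = 13000 N/m
  E = 82 GPa = 8.2 × 10¹⁰ Pa
Substitute:
  delta = (5 × 13000 × 4^4) / (384 × (8.2 × 10¹⁰) × 0.00028)
  delta = 0.001887 m
Convert: delta = 0.001887 m = 1.887 mm
Final answer: delta = 1.887 mm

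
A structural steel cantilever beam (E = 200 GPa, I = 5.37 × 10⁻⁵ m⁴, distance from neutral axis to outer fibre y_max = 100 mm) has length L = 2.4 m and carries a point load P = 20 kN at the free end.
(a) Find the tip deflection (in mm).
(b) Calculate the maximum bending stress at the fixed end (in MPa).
(a) Tip deflection of a cantilever with an end point load: δ = P·L^3 / (3·E·I). Convert P = 20 kN = 20000 N, E = 200 GPa = 2 × 10¹¹ Pa.
  δ = (20000 × 2.4^3) / (3 × (2 × 10¹¹) × (5.37 × 10⁻⁵)) = 0.008581 m = 8.581 mm
(b) Maximum bending moment at the fixed end: M = P·L = 20000 × 2.4 = 48000 N·m. Convert y_max = 100 mm = 0.1 m.
  σ = M·y_max / I = (48000 × 0.1) / (5.37 × 10⁻⁵) = 8.939 × 10⁷ Pa = 89.39 MPa
Final answer: (a) δ = 8.581 mm, (b) σ = 89.39 MPa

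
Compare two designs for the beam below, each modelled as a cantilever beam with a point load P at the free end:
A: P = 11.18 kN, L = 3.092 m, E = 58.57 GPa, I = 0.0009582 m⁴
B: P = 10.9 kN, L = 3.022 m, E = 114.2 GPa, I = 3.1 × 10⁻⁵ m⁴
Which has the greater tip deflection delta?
Model: a cantilever beam with a point load P at the free end, so delta = (P·L^3) / (3·E·I) (SI units).
  A: delta = (11180 × 3.092^3) / (3 × (5.857 × 10¹⁰) × 0.0009582) = 0.001963 m = 1.963 mm
  B: delta = (10900 × 3.022^3) / (3 × (1.142 × 10¹¹) × (3.1 × 10⁻⁵)) = 0.02832 m = 28.32 mm
28.32 mm > 1.963 mm, so B is larger.
Final answer: B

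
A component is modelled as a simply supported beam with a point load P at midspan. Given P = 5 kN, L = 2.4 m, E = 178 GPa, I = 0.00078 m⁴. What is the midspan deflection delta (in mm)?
Model: a simply supported beam with a point load P at midspan, so delta = (P·L^3) / (48·E·I).
Convert to SI units:
  P = 5 kN = 5000 N
  E = 178 GPa = 1.78 × 10¹¹ Pa
Substitute:
  delta = (5000 × 2.4^3) / (48 × (1.78 × 10¹¹) × 0.00078)
  delta = 1.037 × 10⁻⁵ m
Convert: delta = 1.037 × 10⁻⁵ m = 0.01037 mm
Final answer: delta = 0.01037 mm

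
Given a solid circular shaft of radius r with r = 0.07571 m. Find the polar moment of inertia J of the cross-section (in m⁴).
Model: a solid circular shaft of radius r, so J = (π·r^4) / 2.
Substitute:
  J = (π × 0.07571^4) / 2
  J = 5.161 × 10⁻⁵ m⁴
Final answer: J = 5.161 × 10⁻⁵ m⁴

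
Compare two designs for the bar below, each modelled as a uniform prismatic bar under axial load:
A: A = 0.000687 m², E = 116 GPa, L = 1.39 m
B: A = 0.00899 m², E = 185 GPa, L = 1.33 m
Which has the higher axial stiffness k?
Model: a uniform prismatic bar under axial load, so k = (A·E) / L (SI units).
  A: k = (0.000687 × (1.16 × 10¹¹)) / 1.39 = 5.733 × 10⁷ N/m = 57.33 MN/m
  B: k = (0.00899 × (1.85 × 10¹¹)) / 1.33 = 1.25 × 10⁹ N/m = 1250 MN/m
1250 MN/m > 57.33 MN/m, so B is larger.
Final answer: B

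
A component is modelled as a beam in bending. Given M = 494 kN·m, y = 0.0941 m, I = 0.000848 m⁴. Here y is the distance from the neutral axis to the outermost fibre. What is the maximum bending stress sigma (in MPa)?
Model: a beam in bending, so sigma = (M·y) / I.
Convert to SI units:
  M = 494 kN·m = 494000 N·m
Substitute:
  sigma = (494000 × 0.0941) / 0.000848
  sigma = 5.482 × 10⁷ Pa
Convert: sigma = 5.482 × 10⁷ Pa = 54.82 MPa
Final answer: sigma = 54.82 MPa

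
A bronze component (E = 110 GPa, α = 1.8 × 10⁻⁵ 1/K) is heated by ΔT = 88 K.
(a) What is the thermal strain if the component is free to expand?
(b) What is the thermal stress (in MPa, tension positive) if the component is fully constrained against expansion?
(a) Free thermal strain ε_th = α·ΔT = (1.8 × 10⁻⁵) × 88 = 0.001584
(b) Fully constrained, the expansion is suppressed, so σ = -E·α·ΔT. Convert E = 110 GPa = 1.1 × 10¹¹ Pa.
  σ = -(1.1 × 10¹¹) × (1.8 × 10⁻⁵) × 88 = -1.742 × 10⁸ Pa = -174.2 MPa (compressive)
Final answer: (a) ε_th = 0.001584, (b) σ = -174.2 MPa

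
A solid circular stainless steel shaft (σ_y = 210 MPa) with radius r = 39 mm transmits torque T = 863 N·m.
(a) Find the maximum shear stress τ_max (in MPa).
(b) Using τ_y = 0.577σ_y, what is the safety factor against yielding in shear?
(a) For a solid circular shaft, τ_max = T·r/J with J = π·r^4/2, i.e. τ_max = 2·T / (π·r^3). Convert r = 39 mm = 0.039 m.
  τ_max = (2 × 863) / (π × 0.039^3) = 9.262 × 10⁶ Pa = 9.262 MPa
(b) τ_y = 0.577 × 210 = 121.17 MPa
  SF = τ_y/τ_max = 121.17 / 9.262 = 13.08
Final answer: (a) τ_max = 9.262 MPa, (b) SF = 13.08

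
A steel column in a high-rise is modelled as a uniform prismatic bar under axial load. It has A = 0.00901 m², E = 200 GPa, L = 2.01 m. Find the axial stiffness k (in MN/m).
Model: a uniform prismatic bar under axial load, so k = (A·E) / L.
Convert to SI units:
  E = 200 GPa = 2 × 10¹¹ Pa
Substitute:
  k = (0.00901 × (2 × 10¹¹)) / 2.01
  k = 8.965 × 10⁸ N/m
Convert: k = 8.965 × 10⁸ N/m = 896.5 MN/m
Final answer: k = 896.5 MN/m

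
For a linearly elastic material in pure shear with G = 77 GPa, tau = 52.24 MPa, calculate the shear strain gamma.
Model: a linearly elastic material in pure shear, so tau = G·gamma.
Solve for gamma: gamma = tau / G.
Convert to SI units:
  G = 77 GPa = 7.7 × 10¹⁰ Pa
  tau = 52.24 MPa = 5.224 × 10⁷ Pa
Substitute:
  gamma = (5.224 × 10⁷) / (7.7 × 10¹⁰)
  gamma = 0.0006784
Final answer: gamma = 0.0006784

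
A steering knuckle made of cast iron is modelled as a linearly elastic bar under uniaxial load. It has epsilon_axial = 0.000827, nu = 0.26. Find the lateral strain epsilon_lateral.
Model: a linearly elastic bar under uniaxial load, so epsilon_lateral = -nu·epsilon_axial.
Substitute:
  epsilon_lateral = -(0.26 × 0.000827)
  epsilon_lateral = -0.000215
Final answer: epsilon_lateral = -0.000215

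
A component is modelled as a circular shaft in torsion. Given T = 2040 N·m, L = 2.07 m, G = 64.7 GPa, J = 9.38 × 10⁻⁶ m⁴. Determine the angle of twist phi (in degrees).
Model: a circular shaft in torsion, so phi = (T·L) / (G·J).
Convert to SI units:
  G = 64.7 GPa = 6.47 × 10¹⁰ Pa
Substitute:
  phi = (2040 × 2.07) / ((6.47 × 10¹⁰) × (9.38 × 10⁻⁶))
  phi = 0.006958 rad
Convert to degrees: phi = 0.006958 × 180/π = 0.3987°
Final answer: phi = 0.3987°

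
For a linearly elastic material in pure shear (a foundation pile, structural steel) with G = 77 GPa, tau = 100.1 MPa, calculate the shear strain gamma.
Model: a linearly elastic material in pure shear, so tau = G·gamma.
Solve for gamma: gamma = tau / G.
Convert to SI units:
  G = 77 GPa = 7.7 × 10¹⁰ Pa
  tau = 100.1 MPa = 1.001 × 10⁸ Pa
Substitute:
  gamma = (1.001 × 10⁸) / (7.7 × 10¹⁰)
  gamma = 0.0013
Final answer: gamma = 0.0013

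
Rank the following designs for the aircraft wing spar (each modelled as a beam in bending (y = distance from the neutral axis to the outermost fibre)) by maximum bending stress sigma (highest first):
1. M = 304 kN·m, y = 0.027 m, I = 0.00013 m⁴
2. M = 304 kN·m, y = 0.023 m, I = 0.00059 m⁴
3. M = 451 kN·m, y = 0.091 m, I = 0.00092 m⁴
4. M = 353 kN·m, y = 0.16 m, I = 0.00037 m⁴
Model: a beam in bending (y = distance from the neutral axis to the outermost fibre), so sigma = (M·y) / I (SI units).
  Case 1: sigma = (304000 × 0.027) / 0.00013 = 6.314 × 10⁷ Pa = 63.14 MPa
  Case 2: sigma = (304000 × 0.023) / 0.00059 = 1.185 × 10⁷ Pa = 11.85 MPa
  Case 3: sigma = (451000 × 0.091) / 0.00092 = 4.461 × 10⁷ Pa = 44.61 MPa
  Case 4: sigma = (353000 × 0.16) / 0.00037 = 1.526 × 10⁸ Pa = 152.6 MPa
Ordering: 152.6 MPa (case 4) > 63.14 MPa (case 1) > 44.61 MPa (case 3) > 11.85 MPa (case 2)
Final answer: 4, 1, 3, 2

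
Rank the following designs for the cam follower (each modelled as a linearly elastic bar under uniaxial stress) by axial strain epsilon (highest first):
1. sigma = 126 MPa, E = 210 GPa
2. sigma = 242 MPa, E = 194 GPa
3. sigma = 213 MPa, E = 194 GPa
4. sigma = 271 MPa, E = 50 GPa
Model: a linearly elastic bar under uniaxial stress, so epsilon = sigma / E (SI units).
  Case 1: epsilon = (1.26 × 10⁸) / (2.1 × 10¹¹) = 0.0006
  Case 2: epsilon = (2.42 × 10⁸) / (1.94 × 10¹¹) = 0.001247
  Case 3: epsilon = (2.13 × 10⁸) / (1.94 × 10¹¹) = 0.001098
  Case 4: epsilon = (2.71 × 10⁸) / (5 × 10¹⁰) = 0.00542
Ordering: 0.00542 (case 4) > 0.001247 (case 2) > 0.001098 (case 3) > 0.0006 (case 1)
Final answer: 4, 2, 3, 1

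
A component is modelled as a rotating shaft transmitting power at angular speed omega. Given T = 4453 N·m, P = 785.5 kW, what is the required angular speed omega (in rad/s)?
Model: a rotating shaft transmitting power at angular speed omega, so P = T·omega.
Solve for omega: omega = P / T.
Convert to SI units:
  P = 785.5 kW = 785500 W
Substitute:
  omega = 785500 / 4453
  omega = 176.4 rad/s
Final answer: omega = 176.4 rad/s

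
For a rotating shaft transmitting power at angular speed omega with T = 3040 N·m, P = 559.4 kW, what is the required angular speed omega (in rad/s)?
Model: a rotating shaft transmitting power at angular speed omega, so P = T·omega.
Solve for omega: omega = P / T.
Convert to SI units:
  P = 559.4 kW = 559400 W
Substitute:
  omega = 559400 / 3040
  omega = 184 rad/s
Final answer: omega = 184 rad/s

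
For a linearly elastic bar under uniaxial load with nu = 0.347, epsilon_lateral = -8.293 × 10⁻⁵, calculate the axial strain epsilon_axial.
Model: a linearly elastic bar under uniaxial load, so epsilon_lateral = -nu·epsilon_axial.
Solve for epsilon_axial: epsilon_axial = -epsilon_lateral / nu.
Substitute:
  epsilon_axial = -(-8.293 × 10⁻⁵) / 0.347
  epsilon_axial = 0.000239
Final answer: epsilon_axial = 0.000239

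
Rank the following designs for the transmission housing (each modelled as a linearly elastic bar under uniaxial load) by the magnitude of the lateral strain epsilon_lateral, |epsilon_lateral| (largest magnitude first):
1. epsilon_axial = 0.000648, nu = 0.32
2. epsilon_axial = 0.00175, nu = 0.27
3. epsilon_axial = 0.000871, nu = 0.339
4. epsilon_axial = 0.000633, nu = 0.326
Model: a linearly elastic bar under uniaxial load, so epsilon_lateral = -nu·epsilon_axial (SI units).
  Case 1: epsilon_lateral = -(0.32 × 0.000648) = -0.0002074
  Case 2: epsilon_lateral = -(0.27 × 0.00175) = -0.0004725
  Case 3: epsilon_lateral = -(0.339 × 0.000871) = -0.0002953
  Case 4: epsilon_lateral = -(0.326 × 0.000633) = -0.0002064
Ordering by |epsilon_lateral|: 0.0004725 (case 2) > 0.0002953 (case 3) > 0.0002074 (case 1) > 0.0002064 (case 4)
Final answer: 2, 3, 1, 4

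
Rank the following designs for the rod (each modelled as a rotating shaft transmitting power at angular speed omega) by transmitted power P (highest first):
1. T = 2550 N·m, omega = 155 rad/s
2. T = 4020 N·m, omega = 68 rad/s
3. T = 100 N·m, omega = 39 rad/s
Model: a rotating shaft transmitting power at angular speed omega, so P = T·omega (SI units).
  Case 1: P = 2550 × 155 = 395200 W = 395.2 kW
  Case 2: P = 4020 × 68 = 273400 W = 273.4 kW
  Case 3: P = 100 × 39 = 3900 W = 3.9 kW
Ordering: 395.2 kW (case 1) > 273.4 kW (case 2) > 3.9 kW (case 3)
Final answer: 1, 2, 3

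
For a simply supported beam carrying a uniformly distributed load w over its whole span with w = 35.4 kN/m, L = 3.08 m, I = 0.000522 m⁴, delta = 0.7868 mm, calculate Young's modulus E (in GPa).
Model: a simply supported beam carrying a uniformly distributed load w over its whole span, so delta = (5·w·L^4) / (384·E·I).
Solve for E: E = (5·w·L^4) / (384·delta·I).
Convert to SI units:
  w = 35.4 kN/m = 35400 N/m
  delta = 0.7868 mm = 0.0007868 m
Substitute:
  E = (5 × 35400 × 3.08^4) / (384 × 0.0007868 × 0.000522)
  E = 1.01 × 10¹¹ Pa
Convert: E = 1.01 × 10¹¹ Pa = 101 GPa
Final answer: E = 101 GPa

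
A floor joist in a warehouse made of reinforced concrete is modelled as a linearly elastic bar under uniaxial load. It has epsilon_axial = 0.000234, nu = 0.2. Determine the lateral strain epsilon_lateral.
Model: a linearly elastic bar under uniaxial load, so epsilon_lateral = -nu·epsilon_axial.
Substitute:
  epsilon_lateral = -(0.2 × 0.000234)
  epsilon_lateral = -4.68 × 10⁻⁵
Final answer: epsilon_lateral = -4.68 × 10⁻⁵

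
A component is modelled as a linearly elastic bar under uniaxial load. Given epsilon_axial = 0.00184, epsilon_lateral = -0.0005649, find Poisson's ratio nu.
Model: a linearly elastic bar under uniaxial load, so epsilon_lateral = -nu·epsilon_axial.
Solve for nu: nu = -epsilon_lateral / epsilon_axial.
Substitute:
  nu = -(-0.0005649) / 0.00184
  nu = 0.307
Final answer: nu = 0.307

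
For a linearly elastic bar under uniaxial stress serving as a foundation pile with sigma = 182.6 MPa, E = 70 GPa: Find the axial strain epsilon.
Model: a linearly elastic bar under uniaxial stress, so epsilon = sigma / E.
Convert to SI units:
  sigma = 182.6 MPa = 1.826 × 10⁸ Pa
  E = 70 GPa = 7 × 10¹⁰ Pa
Substitute:
  epsilon = (1.826 × 10⁸) / (7 × 10¹⁰)
  epsilon = 0.002609
Final answer: epsilon = 0.002609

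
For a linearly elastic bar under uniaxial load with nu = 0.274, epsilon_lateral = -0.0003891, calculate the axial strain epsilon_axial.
Model: a linearly elastic bar under uniaxial load, so epsilon_lateral = -nu·epsilon_axial.
Solve for epsilon_axial: epsilon_axial = -epsilon_lateral / nu.
Substitute:
  epsilon_axial = -(-0.0003891) / 0.274
  epsilon_axial = 0.00142
Final answer: epsilon_axial = 0.00142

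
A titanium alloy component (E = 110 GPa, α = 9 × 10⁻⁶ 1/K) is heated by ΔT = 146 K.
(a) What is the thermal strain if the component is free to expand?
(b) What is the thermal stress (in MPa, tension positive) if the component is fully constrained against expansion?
(a) Free thermal strain ε_th = α·ΔT = (9 × 10⁻⁶) × 146 = 0.001314
(b) Fully constrained, the expansion is suppressed, so σ = -E·α·ΔT. Convert E = 110 GPa = 1.1 × 10¹¹ Pa.
  σ = -(1.1 × 10¹¹) × (9 × 10⁻⁶) × 146 = -1.445 × 10⁸ Pa = -144.5 MPa (compressive)
Final answer: (a) ε_th = 0.001314, (b) σ = -144.5 MPa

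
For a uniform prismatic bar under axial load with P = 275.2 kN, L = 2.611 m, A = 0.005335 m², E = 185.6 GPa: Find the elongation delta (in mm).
Model: a uniform prismatic bar under axial load, so delta = (P·L) / (A·E).
Convert to SI units:
  P = 275.2 kN = 275200 N
  E = 185.6 GPa = 1.856 × 10¹¹ Pa
Substitute:
  delta = (275200 × 2.611) / (0.005335 × (1.856 × 10¹¹))
  delta = 0.0007257 m
Convert: delta = 0.0007257 m = 0.7257 mm
Final answer: delta = 0.7257 mm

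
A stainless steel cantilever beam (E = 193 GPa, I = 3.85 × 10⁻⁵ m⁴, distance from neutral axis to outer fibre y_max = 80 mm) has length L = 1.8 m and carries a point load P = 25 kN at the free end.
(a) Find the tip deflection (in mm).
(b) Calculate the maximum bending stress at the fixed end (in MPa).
(a) Tip deflection of a cantilever with an end point load: δ = P·L^3 / (3·E·I). Convert P = 25 kN = 25000 N, E = 193 GPa = 1.93 × 10¹¹ Pa.
  δ = (25000 × 1.8^3) / (3 × (1.93 × 10¹¹) × (3.85 × 10⁻⁵)) = 0.006541 m = 6.541 mm
(b) Maximum bending moment at the fixed end: M = P·L = 25000 × 1.8 = 45000 N·m. Convert y_max = 80 mm = 0.08 m.
  σ = M·y_max / I = (45000 × 0.08) / (3.85 × 10⁻⁵) = 9.351 × 10⁷ Pa = 93.51 MPa
Final answer: (a) δ = 6.541 mm, (b) σ = 93.51 MPa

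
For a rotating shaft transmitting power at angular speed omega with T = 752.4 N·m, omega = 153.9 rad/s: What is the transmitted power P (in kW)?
Model: a rotating shaft transmitting power at angular speed omega, so P = T·omega.
Substitute:
  P = 752.4 × 153.9
  P = 115800 W
Convert: P = 115800 W = 115.8 kW
Final answer: P = 115.8 kW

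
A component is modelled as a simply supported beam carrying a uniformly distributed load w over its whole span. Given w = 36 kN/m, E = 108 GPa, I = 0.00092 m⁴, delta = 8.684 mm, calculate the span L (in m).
Model: a simply supported beam carrying a uniformly distributed load w over its whole span, so delta = (5·w·L^4) / (384·E·I).
Solve for L: L = ((384·delta·E·I) / (5·w))^(1/4).
Convert to SI units:
  w = 36 kN/m = 36000 N/m
  E = 108 GPa = 1.08 × 10¹¹ Pa
  delta = 8.684 mm = 0.008684 m
Substitute:
  L = ((384 × 0.008684 × (1.08 × 10¹¹) × 0.00092) / (5 × 36000))^(1/4)
  L = 6.55 m
Final answer: L = 6.55 m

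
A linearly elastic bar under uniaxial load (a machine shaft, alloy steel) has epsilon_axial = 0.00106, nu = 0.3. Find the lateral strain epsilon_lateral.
Model: a linearly elastic bar under uniaxial load, so epsilon_lateral = -nu·epsilon_axial.
Substitute:
  epsilon_lateral = -(0.3 × 0.00106)
  epsilon_lateral = -0.000318
Final answer: epsilon_lateral = -0.000318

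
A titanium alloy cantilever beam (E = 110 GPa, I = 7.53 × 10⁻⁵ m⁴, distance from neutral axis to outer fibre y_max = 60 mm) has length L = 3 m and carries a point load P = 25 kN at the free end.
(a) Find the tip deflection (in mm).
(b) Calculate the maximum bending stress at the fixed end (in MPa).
(a) Tip deflection of a cantilever with an end point load: δ = P·L^3 / (3·E·I). Convert P = 25 kN = 25000 N, E = 110 GPa = 1.1 × 10¹¹ Pa.
  δ = (25000 × 3^3) / (3 × (1.1 × 10¹¹) × (7.53 × 10⁻⁵)) = 0.02716 m = 27.16 mm
(b) Maximum bending moment at the fixed end: M = P·L = 25000 × 3 = 75000 N·m. Convert y_max = 60 mm = 0.06 m.
  σ = M·y_max / I = (75000 × 0.06) / (7.53 × 10⁻⁵) = 5.976 × 10⁷ Pa = 59.76 MPa
Final answer: (a) δ = 27.16 mm, (b) σ = 59.76 MPa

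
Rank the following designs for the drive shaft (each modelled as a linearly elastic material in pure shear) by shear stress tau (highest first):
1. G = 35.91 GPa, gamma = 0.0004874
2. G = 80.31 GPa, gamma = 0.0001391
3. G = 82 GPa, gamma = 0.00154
Model: a linearly elastic material in pure shear, so tau = G·gamma (SI units).
  Case 1: tau = (3.591 × 10¹⁰) × 0.0004874 = 1.75 × 10⁷ Pa = 17.5 MPa
  Case 2: tau = (8.031 × 10¹⁰) × 0.0001391 = 1.117 × 10⁷ Pa = 11.17 MPa
  Case 3: tau = (8.2 × 10¹⁰) × 0.00154 = 1.263 × 10⁸ Pa = 126.3 MPa
Ordering: 126.3 MPa (case 3) > 17.5 MPa (case 1) > 11.17 MPa (case 2)
Final answer: 3, 1, 2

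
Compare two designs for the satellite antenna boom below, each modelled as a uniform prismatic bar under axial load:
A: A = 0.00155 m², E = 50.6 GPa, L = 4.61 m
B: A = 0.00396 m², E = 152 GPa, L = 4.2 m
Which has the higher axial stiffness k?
Model: a uniform prismatic bar under axial load, so k = (A·E) / L (SI units).
  A: k = (0.00155 × (5.06 × 10¹⁰)) / 4.61 = 1.701 × 10⁷ N/m = 17.01 MN/m
  B: k = (0.00396 × (1.52 × 10¹¹)) / 4.2 = 1.433 × 10⁸ N/m = 143.3 MN/m
143.3 MN/m > 17.01 MN/m, so B is larger.
Final answer: B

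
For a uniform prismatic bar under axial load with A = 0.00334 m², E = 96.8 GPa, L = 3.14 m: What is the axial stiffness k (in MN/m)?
Model: a uniform prismatic bar under axial load, so k = (A·E) / L.
Convert to SI units:
  E = 96.8 GPa = 9.68 × 10¹⁰ Pa
Substitute:
  k = (0.00334 × (9.68 × 10¹⁰)) / 3.14
  k = 1.03 × 10⁸ N/m
Convert: k = 1.03 × 10⁸ N/m = 103 MN/m
Final answer: k = 103 MN/m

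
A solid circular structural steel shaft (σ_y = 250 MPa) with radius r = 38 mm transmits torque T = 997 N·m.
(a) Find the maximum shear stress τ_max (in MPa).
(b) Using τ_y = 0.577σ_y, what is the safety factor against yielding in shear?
(a) For a solid circular shaft, τ_max = T·r/J with J = π·r^4/2, i.e. τ_max = 2·T / (π·r^3). Convert r = 38 mm = 0.038 m.
  τ_max = (2 × 997) / (π × 0.038^3) = 1.157 × 10⁷ Pa = 11.57 MPa
(b) τ_y = 0.577 × 250 = 144.25 MPa
  SF = τ_y/τ_max = 144.25 / 11.57 = 12.47
Final answer: (a) τ_max = 11.57 MPa, (b) SF = 12.47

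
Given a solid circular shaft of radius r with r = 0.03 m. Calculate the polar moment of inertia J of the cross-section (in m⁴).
Model: a solid circular shaft of radius r, so J = (π·r^4) / 2.
Substitute:
  J = (π × 0.03^4) / 2
  J = 1.272 × 10⁻⁶ m⁴
Final answer: J = 1.272 × 10⁻⁶ m⁴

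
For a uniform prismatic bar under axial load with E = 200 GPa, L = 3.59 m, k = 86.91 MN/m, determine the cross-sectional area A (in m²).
Model: a uniform prismatic bar under axial load, so k = (A·E) / L.
Solve for A: A = (k·L) / E.
Convert to SI units:
  E = 200 GPa = 2 × 10¹¹ Pa
  k = 86.91 MN/m = 8.691 × 10⁷ N/m
Substitute:
  A = ((8.691 × 10⁷) × 3.59) / (2 × 10¹¹)
  A = 0.00156 m²
Final answer: A = 0.00156 m²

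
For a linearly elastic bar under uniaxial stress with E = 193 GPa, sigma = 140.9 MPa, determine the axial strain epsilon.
Model: a linearly elastic bar under uniaxial stress, so sigma = E·epsilon.
Solve for epsilon: epsilon = sigma / E.
Convert to SI units:
  E = 193 GPa = 1.93 × 10¹¹ Pa
  sigma = 140.9 MPa = 1.409 × 10⁸ Pa
Substitute:
  epsilon = (1.409 × 10⁸) / (1.93 × 10¹¹)
  epsilon = 0.0007301
Final answer: epsilon = 0.0007301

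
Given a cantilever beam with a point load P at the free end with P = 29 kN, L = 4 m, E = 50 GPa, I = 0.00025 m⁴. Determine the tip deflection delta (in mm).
Model: a cantilever beam with a point load P at the free end, so delta = (P·L^3) / (3·E·I).
Convert to SI units:
  P = 29 kN = 29000 N
  E = 50 GPa = 5 × 10¹⁰ Pa
Substitute:
  delta = (29000 × 4^3) / (3 × (5 × 10¹⁰) × 0.00025)
  delta = 0.04949 m
Convert: delta = 0.04949 m = 49.49 mm
Final answer: delta = 49.49 mm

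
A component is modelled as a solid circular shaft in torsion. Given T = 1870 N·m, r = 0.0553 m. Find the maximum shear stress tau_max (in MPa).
Model: a solid circular shaft in torsion, so tau_max = (2·T) / (π·r^3).
Substitute:
  tau_max = (2 × 1870) / (π × 0.0553^3)
  tau_max = 7.04 × 10⁶ Pa
Convert: tau_max = 7.04 × 10⁶ Pa = 7.04 MPa
Final answer: tau_max = 7.04 MPa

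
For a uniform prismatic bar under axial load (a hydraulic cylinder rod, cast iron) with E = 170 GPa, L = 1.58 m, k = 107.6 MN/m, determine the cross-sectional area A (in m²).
Model: a uniform prismatic bar under axial load, so k = (A·E) / L.
Solve for A: A = (k·L) / E.
Convert to SI units:
  E = 170 GPa = 1.7 × 10¹¹ Pa
  k = 107.6 MN/m = 1.076 × 10⁸ N/m
Substitute:
  A = ((1.076 × 10⁸) × 1.58) / (1.7 × 10¹¹)
  A = 0.001 m²
Final answer: A = 0.001 m²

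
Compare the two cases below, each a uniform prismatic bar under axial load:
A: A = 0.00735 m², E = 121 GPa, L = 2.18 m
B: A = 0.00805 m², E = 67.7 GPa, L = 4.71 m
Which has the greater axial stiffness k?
Model: a uniform prismatic bar under axial load, so k = (A·E) / L (SI units).
  A: k = (0.00735 × (1.21 × 10¹¹)) / 2.18 = 4.08 × 10⁸ N/m = 408 MN/m
  B: k = (0.00805 × (6.77 × 10¹⁰)) / 4.71 = 1.157 × 10⁸ N/m = 115.7 MN/m
408 MN/m > 115.7 MN/m, so A is larger.
Final answer: A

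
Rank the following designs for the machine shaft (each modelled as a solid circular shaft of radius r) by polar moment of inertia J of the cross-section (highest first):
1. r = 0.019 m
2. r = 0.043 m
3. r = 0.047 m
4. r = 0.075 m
Model: a solid circular shaft of radius r, so J = (π·r^4) / 2 (SI units).
  Case 1: J = (π × 0.019^4) / 2 = 2.047 × 10⁻⁷ m⁴
  Case 2: J = (π × 0.043^4) / 2 = 5.37 × 10⁻⁶ m⁴
  Case 3: J = (π × 0.047^4) / 2 = 7.665 × 10⁻⁶ m⁴
  Case 4: J = (π × 0.075^4) / 2 = 4.97 × 10⁻⁵ m⁴
Ordering: 4.97 × 10⁻⁵ m⁴ (case 4) > 7.665 × 10⁻⁶ m⁴ (case 3) > 5.37 × 10⁻⁶ m⁴ (case 2) > 2.047 × 10⁻⁷ m⁴ (case 1)
Final answer: 4, 3, 2, 1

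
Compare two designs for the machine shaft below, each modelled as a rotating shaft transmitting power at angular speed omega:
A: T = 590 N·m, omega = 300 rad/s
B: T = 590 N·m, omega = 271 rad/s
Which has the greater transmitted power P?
Model: a rotating shaft transmitting power at angular speed omega, so P = T·omega (SI units).
  A: P = 590 × 300 = 177000 W = 177 kW
  B: P = 590 × 271 = 159900 W = 159.9 kW
177 kW > 159.9 kW, so A is larger.
Final answer: A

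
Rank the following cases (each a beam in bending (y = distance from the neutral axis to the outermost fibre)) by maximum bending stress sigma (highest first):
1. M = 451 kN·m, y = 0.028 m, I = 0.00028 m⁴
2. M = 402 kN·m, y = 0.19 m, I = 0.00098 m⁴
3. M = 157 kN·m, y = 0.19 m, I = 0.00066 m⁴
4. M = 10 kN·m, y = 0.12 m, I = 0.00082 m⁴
Model: a beam in bending (y = distance from the neutral axis to the outermost fibre), so sigma = (M·y) / I (SI units).
  Case 1: sigma = (451000 × 0.028) / 0.00028 = 4.51 × 10⁷ Pa = 45.1 MPa
  Case 2: sigma = (402000 × 0.19) / 0.00098 = 7.794 × 10⁷ Pa = 77.94 MPa
  Case 3: sigma = (157000 × 0.19) / 0.00066 = 4.52 × 10⁷ Pa = 45.2 MPa
  Case 4: sigma = (10000 × 0.12) / 0.00082 = 1.463 × 10⁶ Pa = 1.463 MPa
Ordering: 77.94 MPa (case 2) > 45.2 MPa (case 3) > 45.1 MPa (case 1) > 1.463 MPa (case 4)
Final answer: 2, 3, 1, 4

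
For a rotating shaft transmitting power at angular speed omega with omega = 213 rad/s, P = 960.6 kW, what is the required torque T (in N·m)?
Model: a rotating shaft transmitting power at angular speed omega, so P = T·omega.
Solve for T: T = P / omega.
Convert to SI units:
  P = 960.6 kW = 960600 W
Substitute:
  T = 960600 / 213
  T = 4510 N·m
Final answer: T = 4510 N·m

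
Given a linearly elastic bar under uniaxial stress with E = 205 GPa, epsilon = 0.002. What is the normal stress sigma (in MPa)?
Model: a linearly elastic bar under uniaxial stress, so sigma = E·epsilon.
Convert to SI units:
  E = 205 GPa = 2.05 × 10¹¹ Pa
Substitute:
  sigma = (2.05 × 10¹¹) × 0.002
  sigma = 4.1 × 10⁸ Pa
Convert: sigma = 4.1 × 10⁸ Pa = 410 MPa
Final answer: sigma = 410 MPa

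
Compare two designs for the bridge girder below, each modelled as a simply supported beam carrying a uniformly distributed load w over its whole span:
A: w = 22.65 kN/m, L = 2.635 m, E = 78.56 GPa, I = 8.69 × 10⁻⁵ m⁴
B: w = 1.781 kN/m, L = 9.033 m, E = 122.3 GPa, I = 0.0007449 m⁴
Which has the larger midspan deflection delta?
Model: a simply supported beam carrying a uniformly distributed load w over its whole span, so delta = (5·w·L^4) / (384·E·I) (SI units).
  A: delta = (5 × 22650 × 2.635^4) / (384 × (7.856 × 10¹⁰) × (8.69 × 10⁻⁵)) = 0.002083 m = 2.083 mm
  B: delta = (5 × 1781 × 9.033^4) / (384 × (1.223 × 10¹¹) × 0.0007449) = 0.001695 m = 1.695 mm
2.083 mm > 1.695 mm, so A is larger.
Final answer: A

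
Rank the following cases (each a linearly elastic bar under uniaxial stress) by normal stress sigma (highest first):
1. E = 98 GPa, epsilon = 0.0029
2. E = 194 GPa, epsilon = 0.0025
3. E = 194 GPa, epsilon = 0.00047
Model: a linearly elastic bar under uniaxial stress, so sigma = E·epsilon (SI units).
  Case 1: sigma = (9.8 × 10¹⁰) × 0.0029 = 2.842 × 10⁸ Pa = 284.2 MPa
  Case 2: sigma = (1.94 × 10¹¹) × 0.0025 = 4.85 × 10⁸ Pa = 485 MPa
  Case 3: sigma = (1.94 × 10¹¹) × 0.00047 = 9.118 × 10⁷ Pa = 91.18 MPa
Ordering: 485 MPa (case 2) > 284.2 MPa (case 1) > 91.18 MPa (case 3)
Final answer: 2, 1, 3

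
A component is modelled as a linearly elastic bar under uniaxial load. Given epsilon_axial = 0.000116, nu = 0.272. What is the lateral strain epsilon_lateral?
Model: a linearly elastic bar under uniaxial load, so epsilon_lateral = -nu·epsilon_axial.
Substitute:
  epsilon_lateral = -(0.272 × 0.000116)
  epsilon_lateral = -3.155 × 10⁻⁵
Final answer: epsilon_lateral = -3.155 × 10⁻⁵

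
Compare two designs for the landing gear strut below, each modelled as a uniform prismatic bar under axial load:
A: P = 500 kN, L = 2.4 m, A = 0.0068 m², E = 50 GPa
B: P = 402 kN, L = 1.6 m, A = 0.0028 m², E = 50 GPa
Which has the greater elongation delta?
Model: a uniform prismatic bar under axial load, so delta = (P·L) / (A·E) (SI units).
  A: delta = (500000 × 2.4) / (0.0068 × (5 × 10¹⁰)) = 0.003529 m = 3.529 mm
  B: delta = (402000 × 1.6) / (0.0028 × (5 × 10¹⁰)) = 0.004594 m = 4.594 mm
4.594 mm > 3.529 mm, so B is larger.
Final answer: B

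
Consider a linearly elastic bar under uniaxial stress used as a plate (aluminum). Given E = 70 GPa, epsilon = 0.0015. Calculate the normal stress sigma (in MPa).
Model: a linearly elastic bar under uniaxial stress, so sigma = E·epsilon.
Convert to SI units:
  E = 70 GPa = 7 × 10¹⁰ Pa
Substitute:
  sigma = (7 × 10¹⁰) × 0.0015
  sigma = 1.05 × 10⁸ Pa
Convert: sigma = 1.05 × 10⁸ Pa = 105 MPa
Final answer: sigma = 105 MPa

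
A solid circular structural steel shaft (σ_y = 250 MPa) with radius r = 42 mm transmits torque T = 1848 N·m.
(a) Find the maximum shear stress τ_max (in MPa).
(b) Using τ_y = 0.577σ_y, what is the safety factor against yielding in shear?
(a) For a solid circular shaft, τ_max = T·r/J with J = π·r^4/2, i.e. τ_max = 2·T / (π·r^3). Convert r = 42 mm = 0.042 m.
  τ_max = (2 × 1848) / (π × 0.042^3) = 1.588 × 10⁷ Pa = 15.88 MPa
(b) τ_y = 0.577 × 250 = 144.25 MPa
  SF = τ_y/τ_max = 144.25 / 15.88 = 9.084
Final answer: (a) τ_max = 15.88 MPa, (b) SF = 9.084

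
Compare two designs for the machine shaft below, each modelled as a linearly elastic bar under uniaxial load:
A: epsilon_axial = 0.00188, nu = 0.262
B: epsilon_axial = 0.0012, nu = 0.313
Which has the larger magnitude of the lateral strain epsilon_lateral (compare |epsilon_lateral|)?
Model: a linearly elastic bar under uniaxial load, so epsilon_lateral = -nu·epsilon_axial (SI units).
  A: epsilon_lateral = -(0.262 × 0.00188) = -0.0004926
  B: epsilon_lateral = -(0.313 × 0.0012) = -0.0003756
|epsilon_lateral|: A = 0.0004926, B = 0.0003756, so A is larger in magnitude.
Final answer: A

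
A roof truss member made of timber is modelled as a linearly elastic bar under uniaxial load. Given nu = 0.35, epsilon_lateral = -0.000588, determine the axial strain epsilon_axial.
Model: a linearly elastic bar under uniaxial load, so epsilon_lateral = -nu·epsilon_axial.
Solve for epsilon_axial: epsilon_axial = -epsilon_lateral / nu.
Substitute:
  epsilon_axial = -(-0.000588) / 0.35
  epsilon_axial = 0.00168
Final answer: epsilon_axial = 0.00168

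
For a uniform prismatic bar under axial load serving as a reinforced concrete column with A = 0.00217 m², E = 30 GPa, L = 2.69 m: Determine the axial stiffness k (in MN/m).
Model: a uniform prismatic bar under axial load, so k = (A·E) / L.
Convert to SI units:
  E = 30 GPa = 3 × 10¹⁰ Pa
Substitute:
  k = (0.00217 × (3 × 10¹⁰)) / 2.69
  k = 2.42 × 10⁷ N/m
Convert: k = 2.42 × 10⁷ N/m = 24.2 MN/m
Final answer: k = 24.2 MN/m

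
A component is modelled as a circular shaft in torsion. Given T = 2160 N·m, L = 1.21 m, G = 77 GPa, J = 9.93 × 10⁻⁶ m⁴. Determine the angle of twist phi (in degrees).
Model: a circular shaft in torsion, so phi = (T·L) / (G·J).
Convert to SI units:
  G = 77 GPa = 7.7 × 10¹⁰ Pa
Substitute:
  phi = (2160 × 1.21) / ((7.7 × 10¹⁰) × (9.93 × 10⁻⁶))
  phi = 0.003418 rad
Convert to degrees: phi = 0.003418 × 180/π = 0.1958°
Final answer: phi = 0.1958°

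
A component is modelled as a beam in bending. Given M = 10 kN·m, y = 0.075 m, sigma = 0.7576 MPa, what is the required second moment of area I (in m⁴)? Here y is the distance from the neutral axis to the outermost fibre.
Model: a beam in bending, so sigma = (M·y) / I.
Solve for I: I = (M·y) / sigma.
Convert to SI units:
  M = 10 kN·m = 10000 N·m
  sigma = 0.7576 MPa = 757600 Pa
Substitute:
  I = (10000 × 0.075) / 757600
  I = 0.00099 m⁴
Final answer: I = 0.00099 m⁴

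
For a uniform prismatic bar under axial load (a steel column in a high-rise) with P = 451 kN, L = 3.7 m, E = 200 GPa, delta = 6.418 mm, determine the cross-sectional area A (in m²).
Model: a uniform prismatic bar under axial load, so delta = (P·L) / (A·E).
Solve for A: A = (P·L) / (delta·E).
Convert to SI units:
  P = 451 kN = 451000 N
  E = 200 GPa = 2 × 10¹¹ Pa
  delta = 6.418 mm = 0.006418 m
Substitute:
  A = (451000 × 3.7) / (0.006418 × (2 × 10¹¹))
  A = 0.0013 m²
Final answer: A = 0.0013 m²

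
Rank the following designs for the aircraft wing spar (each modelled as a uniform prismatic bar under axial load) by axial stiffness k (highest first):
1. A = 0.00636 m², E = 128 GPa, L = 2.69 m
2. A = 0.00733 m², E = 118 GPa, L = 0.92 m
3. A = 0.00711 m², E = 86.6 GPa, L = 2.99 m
Model: a uniform prismatic bar under axial load, so k = (A·E) / L (SI units).
  Case 1: k = (0.00636 × (1.28 × 10¹¹)) / 2.69 = 3.026 × 10⁸ N/m = 302.6 MN/m
  Case 2: k = (0.00733 × (1.18 × 10¹¹)) / 0.92 = 9.402 × 10⁸ N/m = 940.2 MN/m
  Case 3: k = (0.00711 × (8.66 × 10¹⁰)) / 2.99 = 2.059 × 10⁸ N/m = 205.9 MN/m
Ordering: 940.2 MN/m (case 2) > 302.6 MN/m (case 1) > 205.9 MN/m (case 3)
Final answer: 2, 1, 3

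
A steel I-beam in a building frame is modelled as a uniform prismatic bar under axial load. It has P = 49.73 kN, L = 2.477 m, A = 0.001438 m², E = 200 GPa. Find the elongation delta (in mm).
Model: a uniform prismatic bar under axial load, so delta = (P·L) / (A·E).
Convert to SI units:
  P = 49.73 kN = 49730 N
  E = 200 GPa = 2 × 10¹¹ Pa
Substitute:
  delta = (49730 × 2.477) / (0.001438 × (2 × 10¹¹))
  delta = 0.0004283 m
Convert: delta = 0.0004283 m = 0.4283 mm
Final answer: delta = 0.4283 mm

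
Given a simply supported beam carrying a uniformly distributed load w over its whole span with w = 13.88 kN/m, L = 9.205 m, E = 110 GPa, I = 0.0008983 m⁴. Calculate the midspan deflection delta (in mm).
Model: a simply supported beam carrying a uniformly distributed load w over its whole span, so delta = (5·w·L^4) / (384·E·I).
Convert to SI units:
  w = 13.88 kN/m = 13880 N/m
  E = 110 GPa = 1.1 × 10¹¹ Pa
Substitute:
  delta = (5 × 13880 × 9.205^4) / (384 × (1.1 × 10¹¹) × 0.0008983)
  delta = 0.01313 m
Convert: delta = 0.01313 m = 13.13 mm
Final answer: delta = 13.13 mm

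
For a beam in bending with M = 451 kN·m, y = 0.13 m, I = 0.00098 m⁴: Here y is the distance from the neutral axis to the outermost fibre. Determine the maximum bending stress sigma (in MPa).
Model: a beam in bending, so sigma = (M·y) / I.
Convert to SI units:
  M = 451 kN·m = 451000 N·m
Substitute:
  sigma = (451000 × 0.13) / 0.00098
  sigma = 5.983 × 10⁷ Pa
Convert: sigma = 5.983 × 10⁷ Pa = 59.83 MPa
Final answer: sigma = 59.83 MPa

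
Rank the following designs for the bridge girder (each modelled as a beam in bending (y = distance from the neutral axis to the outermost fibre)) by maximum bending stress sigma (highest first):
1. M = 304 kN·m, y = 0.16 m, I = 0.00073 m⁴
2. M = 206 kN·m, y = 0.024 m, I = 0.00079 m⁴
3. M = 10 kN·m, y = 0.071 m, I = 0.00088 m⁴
Model: a beam in bending (y = distance from the neutral axis to the outermost fibre), so sigma = (M·y) / I (SI units).
  Case 1: sigma = (304000 × 0.16) / 0.00073 = 6.663 × 10⁷ Pa = 66.63 MPa
  Case 2: sigma = (206000 × 0.024) / 0.00079 = 6.258 × 10⁶ Pa = 6.258 MPa
  Case 3: sigma = (10000 × 0.071) / 0.00088 = 806800 Pa = 0.8068 MPa
Ordering: 66.63 MPa (case 1) > 6.258 MPa (case 2) > 0.8068 MPa (case 3)
Final answer: 1, 2, 3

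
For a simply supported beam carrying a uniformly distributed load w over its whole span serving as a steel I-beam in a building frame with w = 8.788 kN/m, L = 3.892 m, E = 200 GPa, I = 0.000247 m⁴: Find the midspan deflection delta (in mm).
Model: a simply supported beam carrying a uniformly distributed load w over its whole span, so delta = (5·w·L^4) / (384·E·I).
Convert to SI units:
  w = 8.788 kN/m = 8788 N/m
  E = 200 GPa = 2 × 10¹¹ Pa
Substitute:
  delta = (5 × 8788 × 3.892^4) / (384 × (2 × 10¹¹) × 0.000247)
  delta = 0.0005315 m
Convert: delta = 0.0005315 m = 0.5315 mm
Final answer: delta = 0.5315 mm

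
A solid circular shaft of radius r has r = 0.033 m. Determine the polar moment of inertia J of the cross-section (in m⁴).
Model: a solid circular shaft of radius r, so J = (π·r^4) / 2.
Substitute:
  J = (π × 0.033^4) / 2
  J = 1.863 × 10⁻⁶ m⁴
Final answer: J = 1.863 × 10⁻⁶ m⁴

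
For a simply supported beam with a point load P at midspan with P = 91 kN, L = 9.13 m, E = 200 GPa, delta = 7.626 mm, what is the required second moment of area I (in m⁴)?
Model: a simply supported beam with a point load P at midspan, so delta = (P·L^3) / (48·E·I).
Solve for I: I = (P·L^3) / (48·delta·E).
Convert to SI units:
  P = 91 kN = 91000 N
  E = 200 GPa = 2 × 10¹¹ Pa
  delta = 7.626 mm = 0.007626 m
Substitute:
  I = (91000 × 9.13^3) / (48 × 0.007626 × (2 × 10¹¹))
  I = 0.000946 m⁴
Final answer: I = 0.000946 m⁴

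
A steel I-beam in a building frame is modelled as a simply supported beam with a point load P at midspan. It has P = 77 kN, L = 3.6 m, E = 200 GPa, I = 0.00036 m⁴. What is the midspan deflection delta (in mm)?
Model: a simply supported beam with a point load P at midspan, so delta = (P·L^3) / (48·E·I).
Convert to SI units:
  P = 77 kN = 77000 N
  E = 200 GPa = 2 × 10¹¹ Pa
Substitute:
  delta = (77000 × 3.6^3) / (48 × (2 × 10¹¹) × 0.00036)
  delta = 0.001039 m
Convert: delta = 0.001039 m = 1.039 mm
Final answer: delta = 1.039 mm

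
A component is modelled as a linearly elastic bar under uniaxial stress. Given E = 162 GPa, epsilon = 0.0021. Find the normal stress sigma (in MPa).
Model: a linearly elastic bar under uniaxial stress, so sigma = E·epsilon.
Convert to SI units:
  E = 162 GPa = 1.62 × 10¹¹ Pa
Substitute:
  sigma = (1.62 × 10¹¹) × 0.0021
  sigma = 3.402 × 10⁸ Pa
Convert: sigma = 3.402 × 10⁸ Pa = 340.2 MPa
Final answer: sigma = 340.2 MPa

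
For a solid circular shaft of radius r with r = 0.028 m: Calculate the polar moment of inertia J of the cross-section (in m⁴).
Model: a solid circular shaft of radius r, so J = (π·r^4) / 2.
Substitute:
  J = (π × 0.028^4) / 2
  J = 9.655 × 10⁻⁷ m⁴
Final answer: J = 9.655 × 10⁻⁷ m⁴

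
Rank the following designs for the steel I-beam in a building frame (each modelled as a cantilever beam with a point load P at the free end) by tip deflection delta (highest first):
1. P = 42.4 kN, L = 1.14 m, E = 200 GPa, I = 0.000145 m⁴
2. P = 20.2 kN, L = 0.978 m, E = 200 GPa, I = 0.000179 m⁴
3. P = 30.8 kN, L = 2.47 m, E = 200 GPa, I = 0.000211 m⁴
Model: a cantilever beam with a point load P at the free end, so delta = (P·L^3) / (3·E·I) (SI units).
  Case 1: delta = (42400 × 1.14^3) / (3 × (2 × 10¹¹) × 0.000145) = 0.000722 m = 0.722 mm
  Case 2: delta = (20200 × 0.978^3) / (3 × (2 × 10¹¹) × 0.000179) = 0.0001759 m = 0.1759 mm
  Case 3: delta = (30800 × 2.47^3) / (3 × (2 × 10¹¹) × 0.000211) = 0.003666 m = 3.666 mm
Ordering: 3.666 mm (case 3) > 0.722 mm (case 1) > 0.1759 mm (case 2)
Final answer: 3, 1, 2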